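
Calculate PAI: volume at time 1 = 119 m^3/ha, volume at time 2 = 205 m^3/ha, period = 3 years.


PAI = (V2 - V1) / period = (205 - 119) / 3 = 86 / 3 = 28.6667 ≈ 28.67 m^3/ha/yr

28.67 m^3/ha/yr


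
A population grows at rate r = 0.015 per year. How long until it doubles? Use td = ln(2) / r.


td = ln(2) / 0.015 = 0.693147 / 0.015 = 46.2098 ≈ 46.2 years

46.2 years


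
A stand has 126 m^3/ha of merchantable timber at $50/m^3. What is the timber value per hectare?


Value = 126 * 50 = $6300/ha

$6300/ha


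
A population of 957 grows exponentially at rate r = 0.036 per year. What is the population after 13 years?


r*t = 0.036 * 13 = 0.468
exp(0.468) = 1.59680
N = 957 * 1.59680 = 1528.14 ≈ 1528

1528


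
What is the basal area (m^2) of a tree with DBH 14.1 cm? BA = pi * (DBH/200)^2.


D/200 = 14.1/200 = 0.0705 m
(D/200)^2 = 0.0705^2 = 0.00497025
BA = 3.141593 * 0.00497025 = 0.0156145 ≈ 0.0156 m^2

0.0156 m^2


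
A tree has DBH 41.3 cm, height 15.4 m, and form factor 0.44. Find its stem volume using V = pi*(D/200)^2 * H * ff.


(D/200)^2 = (41.3/200)^2 = 0.2065^2 = 0.04264225
BA = 3.141593 * 0.04264225 = 0.133965 m^2
V = 0.133965 * 15.4 * 0.44 = 0.907747 ≈ 0.908 m^3

0.908 m^3


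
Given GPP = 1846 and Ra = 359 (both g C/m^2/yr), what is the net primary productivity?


NPP = GPP - Ra = 1846 - 359 = 1487 g C/m^2/yr

1487 g C/m^2/yr


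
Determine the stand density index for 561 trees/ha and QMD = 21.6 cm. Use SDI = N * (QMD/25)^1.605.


QMD/25 = 21.6/25 = 0.864
(0.864)^1.605 = exp(1.605 * ln(0.864)) = exp(1.605 * (-0.146183)) = exp(-0.234624) = 0.790868
SDI = 561 * 0.790868 = 443.677 ≈ 444

444


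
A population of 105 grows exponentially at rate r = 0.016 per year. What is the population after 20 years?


r*t = 0.016 * 20 = 0.32
exp(0.32) = 1.37713
N = 105 * 1.37713 = 144.599 ≈ 145

145


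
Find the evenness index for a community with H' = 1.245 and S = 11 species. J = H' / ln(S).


ln(11) = 2.39790
J = H' / ln(S) = 1.245 / 2.39790 = 0.519204 ≈ 0.5192

0.5192


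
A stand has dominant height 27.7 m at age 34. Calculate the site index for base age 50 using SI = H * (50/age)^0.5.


50/34 = 1.47059
(1.47059)^0.5 = 1.21268
SI = 27.7 * 1.21268 = 33.5912 ≈ 33.6 m

33.6 m


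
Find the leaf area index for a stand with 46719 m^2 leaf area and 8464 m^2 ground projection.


LAI = 46719 / 8464 = 5.5197 ≈ 5.52

5.52


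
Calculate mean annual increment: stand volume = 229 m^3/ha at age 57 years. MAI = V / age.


MAI = 229 / 57 = 4.0175 ≈ 4.02 m^3/ha/yr

4.02 m^3/ha/yr


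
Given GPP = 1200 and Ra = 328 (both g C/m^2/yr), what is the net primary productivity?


NPP = GPP - Ra = 1200 - 328 = 872 g C/m^2/yr

872 g C/m^2/yr


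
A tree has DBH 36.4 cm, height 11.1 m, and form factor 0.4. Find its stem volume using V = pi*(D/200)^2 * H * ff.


(D/200)^2 = (36.4/200)^2 = 0.182^2 = 0.033124
BA = 3.141593 * 0.033124 = 0.104062 m^2
V = 0.104062 * 11.1 * 0.4 = 0.462035 ≈ 0.462 m^3

0.462 m^3


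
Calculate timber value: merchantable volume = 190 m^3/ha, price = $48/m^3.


Value = 190 * 48 = $9120/ha

$9120/ha


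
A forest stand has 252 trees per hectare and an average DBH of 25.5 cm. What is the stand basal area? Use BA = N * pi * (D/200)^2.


(D/200)^2 = (25.5/200)^2 = 0.1275^2 = 0.01625625
Individual BA = 3.141593 * 0.01625625 = 0.0510705 m^2
Stand BA = 252 * 0.0510705 = 12.8698 ≈ 12.87 m^2/ha

12.87 m^2/ha


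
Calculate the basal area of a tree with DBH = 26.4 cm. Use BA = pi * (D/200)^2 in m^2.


D/200 = 26.4/200 = 0.132 m
(D/200)^2 = 0.132^2 = 0.017424
BA = 3.141593 * 0.017424 = 0.0547391 ≈ 0.0547 m^2

0.0547 m^2


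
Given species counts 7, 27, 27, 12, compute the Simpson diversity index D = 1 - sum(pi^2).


Total N = 7 + 27 + 27 + 12 = 73
Per-species terms:
  p = 7/73 = 0.095890; p^2 = 0.095890^2 = 0.009195
  p = 27/73 = 0.369863; p^2 = 0.369863^2 = 0.136799
  p = 27/73 = 0.369863; p^2 = 0.369863^2 = 0.136799
  p = 12/73 = 0.164384; p^2 = 0.164384^2 = 0.027022
sum(p^2) = 0.009195 + 0.136799 + 0.136799 + 0.027022 = 0.309815
D = 1 - 0.309815 = 0.690185 ≈ 0.6902

0.6902


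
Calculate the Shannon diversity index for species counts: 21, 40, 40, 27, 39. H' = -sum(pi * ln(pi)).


Total N = 21 + 40 + 40 + 27 + 39 = 167
Per-species terms:
  p = 21/167 = 0.125749; ln(p) = -2.073467; p*ln(p) = 0.125749 * (-2.073467) = -0.260736
  p = 40/167 = 0.239521; ln(p) = -1.429114; p*ln(p) = 0.239521 * (-1.429114) = -0.342303
  p = 40/167 = 0.239521; ln(p) = -1.429114; p*ln(p) = 0.239521 * (-1.429114) = -0.342303
  p = 27/167 = 0.161677; ln(p) = -1.822155; p*ln(p) = 0.161677 * (-1.822155) = -0.294601
  p = 39/167 = 0.233533; ln(p) = -1.454432; p*ln(p) = 0.233533 * (-1.454432) = -0.339658
sum(p*ln(p)) = (-0.260736) + (-0.342303) + (-0.342303) + (-0.294601) + (-0.339658) = -1.579601
H' = -(-1.579601) = 1.579601 ≈ 1.5796

1.5796


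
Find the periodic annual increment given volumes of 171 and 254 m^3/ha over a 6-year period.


PAI = (V2 - V1) / period = (254 - 171) / 6 = 83 / 6 = 13.8333 ≈ 13.83 m^3/ha/yr

13.83 m^3/ha/yr


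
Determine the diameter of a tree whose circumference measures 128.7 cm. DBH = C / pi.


DBH = C / pi = 128.7 / 3.141593 = 40.9665 ≈ 40.97 cm

40.97 cm


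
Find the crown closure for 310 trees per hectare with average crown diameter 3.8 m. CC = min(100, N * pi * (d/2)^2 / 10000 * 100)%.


(d/2)^2 = (3.8/2)^2 = 1.9^2 = 3.61
Crown area = 3.141593 * 3.61 = 11.3412 m^2
N * area / 10000 * 100 = 310 * 11.3412 / 10000 * 100 = 35.1577
CC = min(100, 35.1577) = 35.1577 ≈ 35.2%

35.2%


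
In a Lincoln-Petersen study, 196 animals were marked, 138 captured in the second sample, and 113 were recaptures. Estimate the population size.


N = M * C / R = 196 * 138 / 113 = 27048 / 113 = 239.36 ≈ 239

239 individuals


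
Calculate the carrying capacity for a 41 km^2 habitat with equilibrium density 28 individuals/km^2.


K = 28 * 41 = 1148 individuals

1148 individuals


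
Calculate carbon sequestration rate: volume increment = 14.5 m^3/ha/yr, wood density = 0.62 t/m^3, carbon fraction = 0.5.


C = 14.5 * 0.62 * 0.5 = 4.495 ≈ 4.50 t C/ha/yr

4.50 t C/ha/yr


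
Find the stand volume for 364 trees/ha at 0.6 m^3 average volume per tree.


V_stand = 364 * 0.6 = 218.4 m^3/ha

218.4 m^3/ha


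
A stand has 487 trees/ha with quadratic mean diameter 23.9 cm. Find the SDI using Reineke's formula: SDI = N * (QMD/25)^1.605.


QMD/25 = 23.9/25 = 0.956
(0.956)^1.605 = exp(1.605 * ln(0.956)) = exp(1.605 * (-0.0449974)) = exp(-0.0722208) = 0.930325
SDI = 487 * 0.930325 = 453.068 ≈ 453

453


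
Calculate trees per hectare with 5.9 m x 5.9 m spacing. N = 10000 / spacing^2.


N = 10000 / 5.9^2 = 10000 / 34.81 = 287.274 ≈ 287 trees/ha

287 trees/ha


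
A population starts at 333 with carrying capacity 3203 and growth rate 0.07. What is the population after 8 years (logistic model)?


(K - N0)/N0 = (3203 - 333)/333 = 2870/333 = 8.61862
r*t = 0.07 * 8 = 0.56; exp(-0.56) = 0.571209
8.61862 * 0.571209 = 4.92303
1 + 4.92303 = 5.92303
N = 3203 / 5.92303 = 540.771 ≈ 541

541


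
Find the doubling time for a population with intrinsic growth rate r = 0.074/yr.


td = ln(2) / 0.074 = 0.693147 / 0.074 = 9.36685 ≈ 9.4 years

9.4 years


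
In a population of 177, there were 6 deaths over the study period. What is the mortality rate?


Mortality rate = 6 / 177 = 0.033898 ≈ 0.0339

0.0339


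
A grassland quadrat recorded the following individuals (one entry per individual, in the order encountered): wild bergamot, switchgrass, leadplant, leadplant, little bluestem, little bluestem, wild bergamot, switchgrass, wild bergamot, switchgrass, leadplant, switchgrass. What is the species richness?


Total individuals logged = 12
Distinct species (count of individuals): wild bergamot (3), switchgrass (4), leadplant (3), little bluestem (2)
Species richness = number of distinct species = 4

4


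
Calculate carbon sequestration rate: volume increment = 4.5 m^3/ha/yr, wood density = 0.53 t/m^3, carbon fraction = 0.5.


C = 4.5 * 0.53 * 0.5 = 1.1925 ≈ 1.19 t C/ha/yr

1.19 t C/ha/yr


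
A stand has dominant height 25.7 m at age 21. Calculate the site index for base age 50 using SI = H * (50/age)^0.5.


50/21 = 2.38095
(2.38095)^0.5 = 1.54303
SI = 25.7 * 1.54303 = 39.6559 ≈ 39.7 m

39.7 m


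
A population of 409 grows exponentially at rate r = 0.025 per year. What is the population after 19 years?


r*t = 0.025 * 19 = 0.475
exp(0.475) = 1.60801
N = 409 * 1.60801 = 657.676 ≈ 658

658


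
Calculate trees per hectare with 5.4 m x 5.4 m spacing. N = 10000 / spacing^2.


N = 10000 / 5.4^2 = 10000 / 29.16 = 342.936 ≈ 343 trees/ha

343 trees/ha


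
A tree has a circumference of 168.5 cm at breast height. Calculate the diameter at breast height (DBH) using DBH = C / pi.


DBH = C / pi = 168.5 / 3.141593 = 53.6352 ≈ 53.64 cm

53.64 cm


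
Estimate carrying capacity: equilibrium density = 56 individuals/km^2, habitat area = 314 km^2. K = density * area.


K = 56 * 314 = 17584 individuals

17584 individuals


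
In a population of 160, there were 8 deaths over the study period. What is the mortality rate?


Mortality rate = 8 / 160 = 0.0500

0.0500


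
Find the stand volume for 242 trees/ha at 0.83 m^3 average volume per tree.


V_stand = 242 * 0.83 = 200.86 ≈ 200.9 m^3/ha

200.9 m^3/ha


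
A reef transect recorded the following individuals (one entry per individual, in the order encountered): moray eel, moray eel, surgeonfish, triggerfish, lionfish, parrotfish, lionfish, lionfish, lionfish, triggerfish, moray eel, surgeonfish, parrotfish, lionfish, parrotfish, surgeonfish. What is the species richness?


Total individuals logged = 16
Distinct species (count of individuals): moray eel (3), surgeonfish (3), triggerfish (2), lionfish (5), parrotfish (3)
Species richness = number of distinct species = 5

5


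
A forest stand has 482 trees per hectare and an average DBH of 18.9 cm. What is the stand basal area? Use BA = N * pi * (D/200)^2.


(D/200)^2 = (18.9/200)^2 = 0.0945^2 = 0.00893025
Individual BA = 3.141593 * 0.00893025 = 0.0280552 m^2
Stand BA = 482 * 0.0280552 = 13.5226 ≈ 13.52 m^2/ha

13.52 m^2/ha


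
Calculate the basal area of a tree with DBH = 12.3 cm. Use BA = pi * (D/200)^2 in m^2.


D/200 = 12.3/200 = 0.0615 m
(D/200)^2 = 0.0615^2 = 0.00378225
BA = 3.141593 * 0.00378225 = 0.0118823 ≈ 0.0119 m^2

0.0119 m^2


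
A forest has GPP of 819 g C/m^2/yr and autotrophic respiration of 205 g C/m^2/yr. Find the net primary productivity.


NPP = GPP - Ra = 819 - 205 = 614 g C/m^2/yr

614 g C/m^2/yr


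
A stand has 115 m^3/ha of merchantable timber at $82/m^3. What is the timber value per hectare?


Value = 115 * 82 = $9430/ha

$9430/ha


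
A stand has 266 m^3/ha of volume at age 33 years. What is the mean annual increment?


MAI = 266 / 33 = 8.0606 ≈ 8.06 m^3/ha/yr

8.06 m^3/ha/yr


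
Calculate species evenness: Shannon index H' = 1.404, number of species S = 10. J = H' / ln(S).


ln(10) = 2.30259
J = H' / ln(S) = 1.404 / 2.30259 = 0.609748 ≈ 0.6097

0.6097


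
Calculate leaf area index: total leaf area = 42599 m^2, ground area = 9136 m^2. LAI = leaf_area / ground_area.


LAI = 42599 / 9136 = 4.6628 ≈ 4.66

4.66


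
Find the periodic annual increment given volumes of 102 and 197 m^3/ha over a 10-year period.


PAI = (V2 - V1) / period = (197 - 102) / 10 = 95 / 10 = 9.50 m^3/ha/yr

9.50 m^3/ha/yr


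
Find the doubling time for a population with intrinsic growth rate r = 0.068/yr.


td = ln(2) / 0.068 = 0.693147 / 0.068 = 10.1933 ≈ 10.2 years

10.2 years


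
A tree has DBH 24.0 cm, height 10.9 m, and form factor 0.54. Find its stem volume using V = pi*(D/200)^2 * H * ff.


(D/200)^2 = (24.0/200)^2 = 0.12^2 = 0.0144
BA = 3.141593 * 0.0144 = 0.0452389 m^2
V = 0.0452389 * 10.9 * 0.54 = 0.266276 ≈ 0.266 m^3

0.266 m^3


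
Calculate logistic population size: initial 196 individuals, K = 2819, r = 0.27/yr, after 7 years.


(K - N0)/N0 = (2819 - 196)/196 = 2623/196 = 13.3827
r*t = 0.27 * 7 = 1.89; exp(-1.89) = 0.151072
13.3827 * 0.151072 = 2.02175
1 + 2.02175 = 3.02175
N = 2819 / 3.02175 = 932.903 ≈ 933

933


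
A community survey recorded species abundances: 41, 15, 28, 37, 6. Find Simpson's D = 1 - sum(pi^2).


Total N = 41 + 15 + 28 + 37 + 6 = 127
Per-species terms:
  p = 41/127 = 0.322835; p^2 = 0.322835^2 = 0.104222
  p = 15/127 = 0.118110; p^2 = 0.118110^2 = 0.013950
  p = 28/127 = 0.220472; p^2 = 0.220472^2 = 0.048608
  p = 37/127 = 0.291339; p^2 = 0.291339^2 = 0.084878
  p = 6/127 = 0.047244; p^2 = 0.047244^2 = 0.002232
sum(p^2) = 0.104222 + 0.013950 + 0.048608 + 0.084878 + 0.002232 = 0.253890
D = 1 - 0.253890 = 0.746110 ≈ 0.7461

0.7461


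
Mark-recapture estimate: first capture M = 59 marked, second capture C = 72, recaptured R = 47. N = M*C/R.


N = M * C / R = 59 * 72 / 47 = 4248 / 47 = 90.38 ≈ 90

90 individuals


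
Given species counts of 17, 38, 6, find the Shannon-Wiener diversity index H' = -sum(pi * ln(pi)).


Total N = 17 + 38 + 6 = 61
Per-species terms:
  p = 17/61 = 0.278689; ln(p) = -1.277659; p*ln(p) = 0.278689 * (-1.277659) = -0.356070
  p = 38/61 = 0.622951; ln(p) = -0.473287; p*ln(p) = 0.622951 * (-0.473287) = -0.294835
  p = 6/61 = 0.098361; ln(p) = -2.319111; p*ln(p) = 0.098361 * (-2.319111) = -0.228110
sum(p*ln(p)) = (-0.356070) + (-0.294835) + (-0.228110) = -0.879015
H' = -(-0.879015) = 0.879015 ≈ 0.8790

0.8790


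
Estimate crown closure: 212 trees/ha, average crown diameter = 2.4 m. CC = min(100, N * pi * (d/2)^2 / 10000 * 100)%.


(d/2)^2 = (2.4/2)^2 = 1.2^2 = 1.44
Crown area = 3.141593 * 1.44 = 4.52389 m^2
N * area / 10000 * 100 = 212 * 4.52389 / 10000 * 100 = 9.59065
CC = min(100, 9.59065) = 9.59065 ≈ 9.6%

9.6%


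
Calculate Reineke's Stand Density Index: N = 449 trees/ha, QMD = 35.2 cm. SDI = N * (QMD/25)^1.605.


QMD/25 = 35.2/25 = 1.408
(1.408)^1.605 = exp(1.605 * ln(1.408)) = exp(1.605 * 0.342170) = exp(0.549183) = 1.73184
SDI = 449 * 1.73184 = 777.596 ≈ 778

778


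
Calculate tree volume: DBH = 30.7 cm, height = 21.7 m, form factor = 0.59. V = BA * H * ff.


(D/200)^2 = (30.7/200)^2 = 0.1535^2 = 0.02356225
BA = 3.141593 * 0.02356225 = 0.0740230 m^2
V = 0.0740230 * 21.7 * 0.59 = 0.947716 ≈ 0.948 m^3

0.948 m^3


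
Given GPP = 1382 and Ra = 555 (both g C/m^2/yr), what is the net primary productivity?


NPP = GPP - Ra = 1382 - 555 = 827 g C/m^2/yr

827 g C/m^2/yr


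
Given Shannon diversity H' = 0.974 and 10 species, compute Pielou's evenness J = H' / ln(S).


ln(10) = 2.30259
J = H' / ln(S) = 0.974 / 2.30259 = 0.423002 ≈ 0.4230

0.4230


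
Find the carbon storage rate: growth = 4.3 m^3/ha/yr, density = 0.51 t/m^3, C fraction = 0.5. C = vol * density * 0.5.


C = 4.3 * 0.51 * 0.5 = 1.0965 ≈ 1.10 t C/ha/yr

1.10 t C/ha/yr


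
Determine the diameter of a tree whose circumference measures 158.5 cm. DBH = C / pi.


DBH = C / pi = 158.5 / 3.141593 = 50.4521 ≈ 50.45 cm

50.45 cm


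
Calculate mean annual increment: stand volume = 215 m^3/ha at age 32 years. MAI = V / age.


MAI = 215 / 32 = 6.7188 ≈ 6.72 m^3/ha/yr

6.72 m^3/ha/yr


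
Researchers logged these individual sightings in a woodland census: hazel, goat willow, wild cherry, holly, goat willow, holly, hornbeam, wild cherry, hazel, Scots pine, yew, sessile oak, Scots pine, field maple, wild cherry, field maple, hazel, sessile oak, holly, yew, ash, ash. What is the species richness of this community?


Total individuals logged = 22
Distinct species (count of individuals): hazel (3), goat willow (2), wild cherry (3), holly (3), hornbeam (1), Scots pine (2), yew (2), sessile oak (2), field maple (2), ash (2)
Species richness = number of distinct species = 10

10


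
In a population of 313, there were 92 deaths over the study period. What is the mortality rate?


Mortality rate = 92 / 313 = 0.293930 ≈ 0.2939

0.2939


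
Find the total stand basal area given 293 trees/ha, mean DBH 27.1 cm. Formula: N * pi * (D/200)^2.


(D/200)^2 = (27.1/200)^2 = 0.1355^2 = 0.01836025
Individual BA = 3.141593 * 0.01836025 = 0.0576804 m^2
Stand BA = 293 * 0.0576804 = 16.9004 ≈ 16.90 m^2/ha

16.90 m^2/ha


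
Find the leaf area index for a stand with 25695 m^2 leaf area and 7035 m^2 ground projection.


LAI = 25695 / 7035 = 3.6525 ≈ 3.65

3.65


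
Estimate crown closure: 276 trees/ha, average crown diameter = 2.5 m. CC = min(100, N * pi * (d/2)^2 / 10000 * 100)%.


(d/2)^2 = (2.5/2)^2 = 1.25^2 = 1.5625
Crown area = 3.141593 * 1.5625 = 4.90874 m^2
N * area / 10000 * 100 = 276 * 4.90874 / 10000 * 100 = 13.5481
CC = min(100, 13.5481) = 13.5481 ≈ 13.5%

13.5%


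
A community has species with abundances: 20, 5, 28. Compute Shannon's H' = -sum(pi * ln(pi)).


Total N = 20 + 5 + 28 = 53
Per-species terms:
  p = 20/53 = 0.377358; ln(p) = -0.974561; p*ln(p) = 0.377358 * (-0.974561) = -0.367758
  p = 5/53 = 0.094340; ln(p) = -2.360850; p*ln(p) = 0.094340 * (-2.360850) = -0.222723
  p = 28/53 = 0.528302; ln(p) = -0.638087; p*ln(p) = 0.528302 * (-0.638087) = -0.337103
sum(p*ln(p)) = (-0.367758) + (-0.222723) + (-0.337103) = -0.927584
H' = -(-0.927584) = 0.927584 ≈ 0.9276

0.9276


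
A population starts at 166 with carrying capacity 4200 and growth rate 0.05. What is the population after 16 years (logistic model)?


(K - N0)/N0 = (4200 - 166)/166 = 4034/166 = 24.3012
r*t = 0.05 * 16 = 0.8; exp(-0.8) = 0.449329
24.3012 * 0.449329 = 10.9192
1 + 10.9192 = 11.9192
N = 4200 / 11.9192 = 352.373 ≈ 352

352


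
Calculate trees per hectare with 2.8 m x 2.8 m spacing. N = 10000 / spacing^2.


N = 10000 / 2.8^2 = 10000 / 7.84 = 1275.51 ≈ 1276 trees/ha

1276 trees/ha


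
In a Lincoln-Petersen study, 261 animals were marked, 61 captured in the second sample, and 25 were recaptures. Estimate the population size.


N = M * C / R = 261 * 61 / 25 = 15921 / 25 = 636.84 ≈ 637

637 individuals


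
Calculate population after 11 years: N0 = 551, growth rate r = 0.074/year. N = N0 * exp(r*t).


r*t = 0.074 * 11 = 0.814
exp(0.814) = 2.25692
N = 551 * 2.25692 = 1243.56 ≈ 1244

1244


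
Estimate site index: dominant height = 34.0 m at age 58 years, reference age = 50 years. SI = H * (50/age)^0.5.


50/58 = 0.862069
(0.862069)^0.5 = 0.928477
SI = 34.0 * 0.928477 = 31.5682 ≈ 31.6 m

31.6 m


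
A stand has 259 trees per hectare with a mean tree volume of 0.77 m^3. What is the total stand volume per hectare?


V_stand = 259 * 0.77 = 199.43 ≈ 199.4 m^3/ha

199.4 m^3/ha


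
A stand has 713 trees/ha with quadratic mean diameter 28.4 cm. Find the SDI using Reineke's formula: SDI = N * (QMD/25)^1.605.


QMD/25 = 28.4/25 = 1.136
(1.136)^1.605 = exp(1.605 * ln(1.136)) = exp(1.605 * 0.127513) = exp(0.204658) = 1.22711
SDI = 713 * 1.22711 = 874.929 ≈ 875

875


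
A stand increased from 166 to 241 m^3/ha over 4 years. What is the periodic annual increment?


PAI = (V2 - V1) / period = (241 - 166) / 4 = 75 / 4 = 18.75 m^3/ha/yr

18.75 m^3/ha/yr


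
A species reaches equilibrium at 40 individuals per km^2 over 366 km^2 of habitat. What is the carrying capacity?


K = 40 * 366 = 14640 individuals

14640 individuals


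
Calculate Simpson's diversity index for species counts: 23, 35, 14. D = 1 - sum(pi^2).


Total N = 23 + 35 + 14 = 72
Per-species terms:
  p = 23/72 = 0.319444; p^2 = 0.319444^2 = 0.102044
  p = 35/72 = 0.486111; p^2 = 0.486111^2 = 0.236304
  p = 14/72 = 0.194444; p^2 = 0.194444^2 = 0.037808
sum(p^2) = 0.102044 + 0.236304 + 0.037808 = 0.376156
D = 1 - 0.376156 = 0.623844 ≈ 0.6238

0.6238


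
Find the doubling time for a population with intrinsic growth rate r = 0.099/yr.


td = ln(2) / 0.099 = 0.693147 / 0.099 = 7.00148 ≈ 7.0 years

7.0 years


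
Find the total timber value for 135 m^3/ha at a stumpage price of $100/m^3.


Value = 135 * 100 = $13500/ha

$13500/ha


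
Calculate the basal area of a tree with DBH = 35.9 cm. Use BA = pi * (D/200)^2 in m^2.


D/200 = 35.9/200 = 0.1795 m
(D/200)^2 = 0.1795^2 = 0.03222025
BA = 3.141593 * 0.03222025 = 0.101223 ≈ 0.1012 m^2

0.1012 m^2


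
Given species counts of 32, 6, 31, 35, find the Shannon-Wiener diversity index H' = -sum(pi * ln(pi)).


Total N = 32 + 6 + 31 + 35 = 104
Per-species terms:
  p = 32/104 = 0.307692; ln(p) = -1.178656; p*ln(p) = 0.307692 * (-1.178656) = -0.362663
  p = 6/104 = 0.057692; ln(p) = -2.852637; p*ln(p) = 0.057692 * (-2.852637) = -0.164574
  p = 31/104 = 0.298077; ln(p) = -1.210403; p*ln(p) = 0.298077 * (-1.210403) = -0.360793
  p = 35/104 = 0.336538; ln(p) = -1.089044; p*ln(p) = 0.336538 * (-1.089044) = -0.366505
sum(p*ln(p)) = (-0.362663) + (-0.164574) + (-0.360793) + (-0.366505) = -1.254535
H' = -(-1.254535) = 1.254535 ≈ 1.2545

1.2545


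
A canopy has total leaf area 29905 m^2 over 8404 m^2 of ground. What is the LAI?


LAI = 29905 / 8404 = 3.5584 ≈ 3.56

3.56


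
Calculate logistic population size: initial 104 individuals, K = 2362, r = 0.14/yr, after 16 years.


(K - N0)/N0 = (2362 - 104)/104 = 2258/104 = 21.7115
r*t = 0.14 * 16 = 2.24; exp(-2.24) = 0.106459
21.7115 * 0.106459 = 2.31138
1 + 2.31138 = 3.31138
N = 2362 / 3.31138 = 713.298 ≈ 713

713


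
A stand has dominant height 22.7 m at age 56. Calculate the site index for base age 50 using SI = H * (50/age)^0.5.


50/56 = 0.892857
(0.892857)^0.5 = 0.944911
SI = 22.7 * 0.944911 = 21.4495 ≈ 21.4 m

21.4 m


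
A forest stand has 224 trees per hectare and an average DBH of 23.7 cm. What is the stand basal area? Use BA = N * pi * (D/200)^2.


(D/200)^2 = (23.7/200)^2 = 0.1185^2 = 0.01404225
Individual BA = 3.141593 * 0.01404225 = 0.0441150 m^2
Stand BA = 224 * 0.0441150 = 9.88176 ≈ 9.88 m^2/ha

9.88 m^2/ha


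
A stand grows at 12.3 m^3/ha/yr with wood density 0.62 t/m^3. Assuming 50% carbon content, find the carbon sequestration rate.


C = 12.3 * 0.62 * 0.5 = 3.813 ≈ 3.81 t C/ha/yr

3.81 t C/ha/yr


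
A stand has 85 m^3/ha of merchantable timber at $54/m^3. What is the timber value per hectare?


Value = 85 * 54 = $4590/ha

$4590/ha


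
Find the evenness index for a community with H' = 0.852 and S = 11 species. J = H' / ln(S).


ln(11) = 2.39790
J = H' / ln(S) = 0.852 / 2.39790 = 0.355311 ≈ 0.3553

0.3553


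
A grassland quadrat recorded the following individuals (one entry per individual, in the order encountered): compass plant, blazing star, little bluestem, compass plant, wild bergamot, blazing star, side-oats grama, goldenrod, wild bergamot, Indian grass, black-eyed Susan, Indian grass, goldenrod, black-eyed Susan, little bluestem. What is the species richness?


Total individuals logged = 15
Distinct species (count of individuals): compass plant (2), blazing star (2), little bluestem (2), wild bergamot (2), side-oats grama (1), goldenrod (2), Indian grass (2), black-eyed Susan (2)
Species richness = number of distinct species = 8

8


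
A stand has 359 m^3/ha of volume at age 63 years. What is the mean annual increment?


MAI = 359 / 63 = 5.6984 ≈ 5.70 m^3/ha/yr

5.70 m^3/ha/yr


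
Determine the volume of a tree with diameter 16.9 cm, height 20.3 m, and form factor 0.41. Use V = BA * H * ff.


(D/200)^2 = (16.9/200)^2 = 0.0845^2 = 0.00714025
BA = 3.141593 * 0.00714025 = 0.0224318 m^2
V = 0.0224318 * 20.3 * 0.41 = 0.186700 ≈ 0.187 m^3

0.187 m^3


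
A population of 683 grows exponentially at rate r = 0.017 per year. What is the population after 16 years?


r*t = 0.017 * 16 = 0.272
exp(0.272) = 1.31259
N = 683 * 1.31259 = 896.499 ≈ 896

896


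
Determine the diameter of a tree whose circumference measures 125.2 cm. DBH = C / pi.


DBH = C / pi = 125.2 / 3.141593 = 39.8524 ≈ 39.85 cm

39.85 cm


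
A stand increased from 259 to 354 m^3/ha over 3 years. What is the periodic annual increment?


PAI = (V2 - V1) / period = (354 - 259) / 3 = 95 / 3 = 31.6667 ≈ 31.67 m^3/ha/yr

31.67 m^3/ha/yr


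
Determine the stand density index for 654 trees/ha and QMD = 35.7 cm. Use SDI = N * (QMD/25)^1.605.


QMD/25 = 35.7/25 = 1.428
(1.428)^1.605 = exp(1.605 * ln(1.428)) = exp(1.605 * 0.356275) = exp(0.571821) = 1.77149
SDI = 654 * 1.77149 = 1158.55 ≈ 1159

1159


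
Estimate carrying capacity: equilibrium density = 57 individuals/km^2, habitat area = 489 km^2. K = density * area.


K = 57 * 489 = 27873 individuals

27873 individuals


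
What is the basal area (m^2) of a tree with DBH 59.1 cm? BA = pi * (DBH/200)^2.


D/200 = 59.1/200 = 0.2955 m
(D/200)^2 = 0.2955^2 = 0.08732025
BA = 3.141593 * 0.08732025 = 0.274325 ≈ 0.2743 m^2

0.2743 m^2


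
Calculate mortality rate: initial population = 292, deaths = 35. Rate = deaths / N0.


Mortality rate = 35 / 292 = 0.119863 ≈ 0.1199

0.1199


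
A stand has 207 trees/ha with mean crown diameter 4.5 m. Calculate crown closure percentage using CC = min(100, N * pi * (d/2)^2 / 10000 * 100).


(d/2)^2 = (4.5/2)^2 = 2.25^2 = 5.0625
Crown area = 3.141593 * 5.0625 = 15.9043 m^2
N * area / 10000 * 100 = 207 * 15.9043 / 10000 * 100 = 32.9219
CC = min(100, 32.9219) = 32.9219 ≈ 32.9%

32.9%


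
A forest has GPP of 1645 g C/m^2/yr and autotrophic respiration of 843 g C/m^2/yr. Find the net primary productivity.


NPP = GPP - Ra = 1645 - 843 = 802 g C/m^2/yr

802 g C/m^2/yr


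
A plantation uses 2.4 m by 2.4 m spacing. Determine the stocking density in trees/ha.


N = 10000 / 2.4^2 = 10000 / 5.76 = 1736.11 ≈ 1736 trees/ha

1736 trees/ha


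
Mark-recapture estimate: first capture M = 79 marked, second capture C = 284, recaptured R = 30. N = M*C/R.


N = M * C / R = 79 * 284 / 30 = 22436 / 30 = 747.87 ≈ 748

748 individuals


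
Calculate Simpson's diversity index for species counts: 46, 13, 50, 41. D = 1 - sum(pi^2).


Total N = 46 + 13 + 50 + 41 = 150
Per-species terms:
  p = 46/150 = 0.306667; p^2 = 0.306667^2 = 0.094045
  p = 13/150 = 0.086667; p^2 = 0.086667^2 = 0.007511
  p = 50/150 = 0.333333; p^2 = 0.333333^2 = 0.111111
  p = 41/150 = 0.273333; p^2 = 0.273333^2 = 0.074711
sum(p^2) = 0.094045 + 0.007511 + 0.111111 + 0.074711 = 0.287378
D = 1 - 0.287378 = 0.712622 ≈ 0.7126

0.7126


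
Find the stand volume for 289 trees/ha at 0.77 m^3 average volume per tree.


V_stand = 289 * 0.77 = 222.53 ≈ 222.5 m^3/ha

222.5 m^3/ha


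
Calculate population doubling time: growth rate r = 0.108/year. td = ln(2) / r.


td = ln(2) / 0.108 = 0.693147 / 0.108 = 6.41803 ≈ 6.4 years

6.4 years


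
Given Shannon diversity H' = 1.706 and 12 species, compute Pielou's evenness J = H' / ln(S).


ln(12) = 2.48491
J = H' / ln(S) = 1.706 / 2.48491 = 0.686544 ≈ 0.6865

0.6865


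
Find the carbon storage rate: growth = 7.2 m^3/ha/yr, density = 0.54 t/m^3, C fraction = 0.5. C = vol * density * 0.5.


C = 7.2 * 0.54 * 0.5 = 1.944 ≈ 1.94 t C/ha/yr

1.94 t C/ha/yr


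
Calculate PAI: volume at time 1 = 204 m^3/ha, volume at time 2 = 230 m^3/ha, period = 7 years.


PAI = (V2 - V1) / period = (230 - 204) / 7 = 26 / 7 = 3.7143 ≈ 3.71 m^3/ha/yr

3.71 m^3/ha/yr


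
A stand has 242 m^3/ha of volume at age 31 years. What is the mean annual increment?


MAI = 242 / 31 = 7.8065 ≈ 7.81 m^3/ha/yr

7.81 m^3/ha/yr


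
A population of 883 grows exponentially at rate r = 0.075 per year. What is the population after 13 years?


r*t = 0.075 * 13 = 0.975
exp(0.975) = 2.65117
N = 883 * 2.65117 = 2340.98 ≈ 2341

2341


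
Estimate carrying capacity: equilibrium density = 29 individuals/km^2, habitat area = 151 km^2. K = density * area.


K = 29 * 151 = 4379 individuals

4379 individuals


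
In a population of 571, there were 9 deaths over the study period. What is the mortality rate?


Mortality rate = 9 / 571 = 0.015762 ≈ 0.0158

0.0158


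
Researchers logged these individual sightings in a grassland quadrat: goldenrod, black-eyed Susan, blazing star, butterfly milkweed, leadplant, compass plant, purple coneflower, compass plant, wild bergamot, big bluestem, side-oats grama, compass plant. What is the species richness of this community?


Total individuals logged = 12
Distinct species (count of individuals): goldenrod (1), black-eyed Susan (1), blazing star (1), butterfly milkweed (1), leadplant (1), compass plant (3), purple coneflower (1), wild bergamot (1), big bluestem (1), side-oats grama (1)
Species richness = number of distinct species = 10

10


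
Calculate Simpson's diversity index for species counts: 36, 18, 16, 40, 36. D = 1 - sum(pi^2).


Total N = 36 + 18 + 16 + 40 + 36 = 146
Per-species terms:
  p = 36/146 = 0.246575; p^2 = 0.246575^2 = 0.060799
  p = 18/146 = 0.123288; p^2 = 0.123288^2 = 0.015200
  p = 16/146 = 0.109589; p^2 = 0.109589^2 = 0.012010
  p = 40/146 = 0.273973; p^2 = 0.273973^2 = 0.075061
  p = 36/146 = 0.246575; p^2 = 0.246575^2 = 0.060799
sum(p^2) = 0.060799 + 0.015200 + 0.012010 + 0.075061 + 0.060799 = 0.223869
D = 1 - 0.223869 = 0.776131 ≈ 0.7761

0.7761


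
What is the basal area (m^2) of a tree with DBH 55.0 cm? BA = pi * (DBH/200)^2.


D/200 = 55.0/200 = 0.275 m
(D/200)^2 = 0.275^2 = 0.075625
BA = 3.141593 * 0.075625 = 0.237583 ≈ 0.2376 m^2

0.2376 m^2


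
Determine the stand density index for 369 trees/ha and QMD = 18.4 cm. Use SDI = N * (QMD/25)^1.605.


QMD/25 = 18.4/25 = 0.736
(0.736)^1.605 = exp(1.605 * ln(0.736)) = exp(1.605 * (-0.306525)) = exp(-0.491973) = 0.611419
SDI = 369 * 0.611419 = 225.614 ≈ 226

226


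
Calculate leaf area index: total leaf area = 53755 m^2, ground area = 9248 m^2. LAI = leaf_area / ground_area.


LAI = 53755 / 9248 = 5.8126 ≈ 5.81

5.81


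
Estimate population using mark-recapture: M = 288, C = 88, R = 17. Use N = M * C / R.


N = M * C / R = 288 * 88 / 17 = 25344 / 17 = 1490.82 ≈ 1491

1491 individuals


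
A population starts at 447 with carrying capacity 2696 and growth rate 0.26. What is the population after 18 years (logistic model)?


(K - N0)/N0 = (2696 - 447)/447 = 2249/447 = 5.03132
r*t = 0.26 * 18 = 4.68; exp(-4.68) = 0.00927901
5.03132 * 0.00927901 = 0.0466857
1 + 0.0466857 = 1.04669
N = 2696 / 1.04669 = 2575.74 ≈ 2576

2576


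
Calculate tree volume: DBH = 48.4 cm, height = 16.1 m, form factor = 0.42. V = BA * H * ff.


(D/200)^2 = (48.4/200)^2 = 0.242^2 = 0.058564
BA = 3.141593 * 0.058564 = 0.183984 m^2
V = 0.183984 * 16.1 * 0.42 = 1.24410 ≈ 1.244 m^3

1.244 m^3


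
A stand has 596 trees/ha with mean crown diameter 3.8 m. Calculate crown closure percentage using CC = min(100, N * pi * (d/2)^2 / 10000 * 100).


(d/2)^2 = (3.8/2)^2 = 1.9^2 = 3.61
Crown area = 3.141593 * 3.61 = 11.3412 m^2
N * area / 10000 * 100 = 596 * 11.3412 / 10000 * 100 = 67.5936
CC = min(100, 67.5936) = 67.5936 ≈ 67.6%

67.6%


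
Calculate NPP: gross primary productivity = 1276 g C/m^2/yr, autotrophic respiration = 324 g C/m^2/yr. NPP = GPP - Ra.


NPP = GPP - Ra = 1276 - 324 = 952 g C/m^2/yr

952 g C/m^2/yr


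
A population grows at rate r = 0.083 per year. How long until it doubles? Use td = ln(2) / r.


td = ln(2) / 0.083 = 0.693147 / 0.083 = 8.35117 ≈ 8.4 years

8.4 years


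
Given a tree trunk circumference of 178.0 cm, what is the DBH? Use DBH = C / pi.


DBH = C / pi = 178.0 / 3.141593 = 56.6592 ≈ 56.66 cm

56.66 cm


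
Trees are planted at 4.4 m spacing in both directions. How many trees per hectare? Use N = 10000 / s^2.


N = 10000 / 4.4^2 = 10000 / 19.36 = 516.529 ≈ 517 trees/ha

517 trees/ha


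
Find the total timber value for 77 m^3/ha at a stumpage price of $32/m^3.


Value = 77 * 32 = $2464/ha

$2464/ha


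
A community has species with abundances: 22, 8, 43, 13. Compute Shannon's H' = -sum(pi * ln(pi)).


Total N = 22 + 8 + 43 + 13 = 86
Per-species terms:
  p = 22/86 = 0.255814; ln(p) = -1.363305; p*ln(p) = 0.255814 * (-1.363305) = -0.348753
  p = 8/86 = 0.093023; ln(p) = -2.374909; p*ln(p) = 0.093023 * (-2.374909) = -0.220921
  p = 43/86 = 0.500000; ln(p) = -0.693147; p*ln(p) = 0.500000 * (-0.693147) = -0.346574
  p = 13/86 = 0.151163; ln(p) = -1.889397; p*ln(p) = 0.151163 * (-1.889397) = -0.285607
sum(p*ln(p)) = (-0.348753) + (-0.220921) + (-0.346574) + (-0.285607) = -1.201855
H' = -(-1.201855) = 1.201855 ≈ 1.2019

1.2019


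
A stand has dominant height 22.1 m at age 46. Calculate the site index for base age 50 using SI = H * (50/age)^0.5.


50/46 = 1.08696
(1.08696)^0.5 = 1.04257
SI = 22.1 * 1.04257 = 23.0408 ≈ 23.0 m

23.0 m


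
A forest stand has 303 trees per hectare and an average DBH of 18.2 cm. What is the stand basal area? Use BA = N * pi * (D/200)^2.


(D/200)^2 = (18.2/200)^2 = 0.091^2 = 0.008281
Individual BA = 3.141593 * 0.008281 = 0.0260155 m^2
Stand BA = 303 * 0.0260155 = 7.88270 ≈ 7.88 m^2/ha

7.88 m^2/ha


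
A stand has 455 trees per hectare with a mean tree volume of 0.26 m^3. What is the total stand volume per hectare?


V_stand = 455 * 0.26 = 118.3 m^3/ha

118.3 m^3/ha


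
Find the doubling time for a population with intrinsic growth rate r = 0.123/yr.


td = ln(2) / 0.123 = 0.693147 / 0.123 = 5.63534 ≈ 5.6 years

5.6 years


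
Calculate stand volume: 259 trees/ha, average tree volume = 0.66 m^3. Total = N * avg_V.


V_stand = 259 * 0.66 = 170.94 ≈ 170.9 m^3/ha

170.9 m^3/ha


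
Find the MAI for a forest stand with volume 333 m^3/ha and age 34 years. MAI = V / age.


MAI = 333 / 34 = 9.7941 ≈ 9.79 m^3/ha/yr

9.79 m^3/ha/yr


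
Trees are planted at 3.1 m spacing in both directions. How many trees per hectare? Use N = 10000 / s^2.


N = 10000 / 3.1^2 = 10000 / 9.61 = 1040.58 ≈ 1041 trees/ha

1041 trees/ha


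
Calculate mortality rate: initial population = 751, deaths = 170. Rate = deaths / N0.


Mortality rate = 170 / 751 = 0.226365 ≈ 0.2264

0.2264


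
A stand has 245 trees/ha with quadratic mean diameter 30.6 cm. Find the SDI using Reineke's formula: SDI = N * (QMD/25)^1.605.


QMD/25 = 30.6/25 = 1.224
(1.224)^1.605 = exp(1.605 * ln(1.224)) = exp(1.605 * 0.202124) = exp(0.324409) = 1.38321
SDI = 245 * 1.38321 = 338.886 ≈ 339

339


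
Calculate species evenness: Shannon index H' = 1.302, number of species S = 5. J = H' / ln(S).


ln(5) = 1.60944
J = H' / ln(S) = 1.302 / 1.60944 = 0.808977 ≈ 0.8090

0.8090


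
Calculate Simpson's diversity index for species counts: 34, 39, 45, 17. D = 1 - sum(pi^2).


Total N = 34 + 39 + 45 + 17 = 135
Per-species terms:
  p = 34/135 = 0.251852; p^2 = 0.251852^2 = 0.063429
  p = 39/135 = 0.288889; p^2 = 0.288889^2 = 0.083457
  p = 45/135 = 0.333333; p^2 = 0.333333^2 = 0.111111
  p = 17/135 = 0.125926; p^2 = 0.125926^2 = 0.015857
sum(p^2) = 0.063429 + 0.083457 + 0.111111 + 0.015857 = 0.273854
D = 1 - 0.273854 = 0.726146 ≈ 0.7261

0.7261


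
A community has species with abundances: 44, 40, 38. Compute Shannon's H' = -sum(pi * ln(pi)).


Total N = 44 + 40 + 38 = 122
Per-species terms:
  p = 44/122 = 0.360656; ln(p) = -1.019831; p*ln(p) = 0.360656 * (-1.019831) = -0.367808
  p = 40/122 = 0.327869; ln(p) = -1.115141; p*ln(p) = 0.327869 * (-1.115141) = -0.365620
  p = 38/122 = 0.311475; ln(p) = -1.166436; p*ln(p) = 0.311475 * (-1.166436) = -0.363316
sum(p*ln(p)) = (-0.367808) + (-0.365620) + (-0.363316) = -1.096744
H' = -(-1.096744) = 1.096744 ≈ 1.0967

1.0967


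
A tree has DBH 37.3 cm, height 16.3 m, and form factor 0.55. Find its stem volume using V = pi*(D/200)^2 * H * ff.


(D/200)^2 = (37.3/200)^2 = 0.1865^2 = 0.03478225
BA = 3.141593 * 0.03478225 = 0.109272 m^2
V = 0.109272 * 16.3 * 0.55 = 0.979623 ≈ 0.980 m^3

0.980 m^3


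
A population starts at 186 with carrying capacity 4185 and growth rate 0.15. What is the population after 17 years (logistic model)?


(K - N0)/N0 = (4185 - 186)/186 = 3999/186 = 21.5000
r*t = 0.15 * 17 = 2.55; exp(-2.55) = 0.0780817
21.5000 * 0.0780817 = 1.67876
1 + 1.67876 = 2.67876
N = 4185 / 2.67876 = 1562.29 ≈ 1562

1562


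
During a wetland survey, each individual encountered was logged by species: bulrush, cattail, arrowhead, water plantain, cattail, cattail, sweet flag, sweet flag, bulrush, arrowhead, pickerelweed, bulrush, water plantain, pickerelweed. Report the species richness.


Total individuals logged = 14
Distinct species (count of individuals): bulrush (3), cattail (3), arrowhead (2), water plantain (2), sweet flag (2), pickerelweed (2)
Species richness = number of distinct species = 6

6


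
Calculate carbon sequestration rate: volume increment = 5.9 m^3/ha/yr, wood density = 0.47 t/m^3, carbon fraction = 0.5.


C = 5.9 * 0.47 * 0.5 = 1.3865 ≈ 1.39 t C/ha/yr

1.39 t C/ha/yr


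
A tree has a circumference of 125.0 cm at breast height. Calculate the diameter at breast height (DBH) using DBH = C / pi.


DBH = C / pi = 125.0 / 3.141593 = 39.7887 ≈ 39.79 cm

39.79 cm


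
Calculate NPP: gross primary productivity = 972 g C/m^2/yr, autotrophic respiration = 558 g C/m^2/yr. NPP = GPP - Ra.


NPP = GPP - Ra = 972 - 558 = 414 g C/m^2/yr

414 g C/m^2/yr


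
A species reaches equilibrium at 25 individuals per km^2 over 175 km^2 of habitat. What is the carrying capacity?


K = 25 * 175 = 4375 individuals

4375 individuals


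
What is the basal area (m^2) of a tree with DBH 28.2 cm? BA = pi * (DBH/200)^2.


D/200 = 28.2/200 = 0.141 m
(D/200)^2 = 0.141^2 = 0.019881
BA = 3.141593 * 0.019881 = 0.0624580 ≈ 0.0625 m^2

0.0625 m^2


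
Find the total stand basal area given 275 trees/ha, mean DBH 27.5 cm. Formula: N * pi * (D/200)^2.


(D/200)^2 = (27.5/200)^2 = 0.1375^2 = 0.01890625
Individual BA = 3.141593 * 0.01890625 = 0.0593957 m^2
Stand BA = 275 * 0.0593957 = 16.3338 ≈ 16.33 m^2/ha

16.33 m^2/ha


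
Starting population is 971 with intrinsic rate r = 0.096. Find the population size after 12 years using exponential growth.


r*t = 0.096 * 12 = 1.152
exp(1.152) = 3.16452
N = 971 * 3.16452 = 3072.75 ≈ 3073

3073


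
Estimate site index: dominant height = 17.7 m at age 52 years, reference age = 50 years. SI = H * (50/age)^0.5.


50/52 = 0.961538
(0.961538)^0.5 = 0.980580
SI = 17.7 * 0.980580 = 17.3563 ≈ 17.4 m

17.4 m


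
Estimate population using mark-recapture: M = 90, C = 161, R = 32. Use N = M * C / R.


N = M * C / R = 90 * 161 / 32 = 14490 / 32 = 452.81 ≈ 453

453 individuals


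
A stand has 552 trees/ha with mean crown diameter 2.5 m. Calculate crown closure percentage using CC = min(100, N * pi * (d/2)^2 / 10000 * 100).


(d/2)^2 = (2.5/2)^2 = 1.25^2 = 1.5625
Crown area = 3.141593 * 1.5625 = 4.90874 m^2
N * area / 10000 * 100 = 552 * 4.90874 / 10000 * 100 = 27.0962
CC = min(100, 27.0962) = 27.0962 ≈ 27.1%

27.1%


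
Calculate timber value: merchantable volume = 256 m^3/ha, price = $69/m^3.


Value = 256 * 69 = $17664/ha

$17664/ha


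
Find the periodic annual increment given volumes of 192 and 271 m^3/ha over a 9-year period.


PAI = (V2 - V1) / period = (271 - 192) / 9 = 79 / 9 = 8.7778 ≈ 8.78 m^3/ha/yr

8.78 m^3/ha/yr


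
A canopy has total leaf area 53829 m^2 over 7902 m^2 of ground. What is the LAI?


LAI = 53829 / 7902 = 6.8121 ≈ 6.81

6.81


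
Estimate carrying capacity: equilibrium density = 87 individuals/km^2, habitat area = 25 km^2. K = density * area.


K = 87 * 25 = 2175 individuals

2175 individuals


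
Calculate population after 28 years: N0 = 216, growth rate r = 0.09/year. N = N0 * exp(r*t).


r*t = 0.09 * 28 = 2.52
exp(2.52) = 12.4286
N = 216 * 12.4286 = 2684.58 ≈ 2685

2685


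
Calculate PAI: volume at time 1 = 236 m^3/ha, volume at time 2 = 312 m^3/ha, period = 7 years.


PAI = (V2 - V1) / period = (312 - 236) / 7 = 76 / 7 = 10.8571 ≈ 10.86 m^3/ha/yr

10.86 m^3/ha/yr
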